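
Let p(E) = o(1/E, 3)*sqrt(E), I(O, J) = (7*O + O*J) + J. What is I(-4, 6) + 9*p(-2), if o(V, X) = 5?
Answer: -46 + 45*I*sqrt(2) ≈ -46.0 + 63.64*I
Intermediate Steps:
I(O, J) = J + 7*O + J*O (I(O, J) = (7*O + J*O) + J = J + 7*O + J*O)
p(E) = 5*sqrt(E)
I(-4, 6) + 9*p(-2) = (6 + 7*(-4) + 6*(-4)) + 9*(5*sqrt(-2)) = (6 - 28 - 24) + 9*(5*(I*sqrt(2))) = -46 + 9*(5*I*sqrt(2)) = -46 + 45*I*sqrt(2)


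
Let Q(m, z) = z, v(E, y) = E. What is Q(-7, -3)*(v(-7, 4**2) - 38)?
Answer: 135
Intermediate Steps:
Q(-7, -3)*(v(-7, 4**2) - 38) = -3*(-7 - 38) = -3*(-45) = 135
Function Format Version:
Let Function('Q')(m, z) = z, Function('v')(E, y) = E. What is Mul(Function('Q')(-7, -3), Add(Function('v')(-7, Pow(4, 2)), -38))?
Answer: 135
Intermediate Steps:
Mul(Function('Q')(-7, -3), Add(Function('v')(-7, Pow(4, 2)), -38)) = Mul(-3, Add(-7, -38)) = Mul(-3, -45) = 135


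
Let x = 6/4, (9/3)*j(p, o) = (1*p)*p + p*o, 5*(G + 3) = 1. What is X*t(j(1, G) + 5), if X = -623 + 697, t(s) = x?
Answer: 111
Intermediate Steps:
G = -14/5 (G = -3 + (⅕)*1 = -3 + ⅕ = -14/5 ≈ -2.8000)
j(p, o) = p²/3 + o*p/3 (j(p, o) = ((1*p)*p + p*o)/3 = (p*p + o*p)/3 = (p² + o*p)/3 = p²/3 + o*p/3)
x = 3/2 (x = 6*(¼) = 3/2 ≈ 1.5000)
t(s) = 3/2
X = 74
X*t(j(1, G) + 5) = 74*(3/2) = 111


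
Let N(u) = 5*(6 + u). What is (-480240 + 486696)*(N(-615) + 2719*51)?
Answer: 875588544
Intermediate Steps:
N(u) = 30 + 5*u
(-480240 + 486696)*(N(-615) + 2719*51) = (-480240 + 486696)*((30 + 5*(-615)) + 2719*51) = 6456*((30 - 3075) + 138669) = 6456*(-3045 + 138669) = 6456*135624 = 875588544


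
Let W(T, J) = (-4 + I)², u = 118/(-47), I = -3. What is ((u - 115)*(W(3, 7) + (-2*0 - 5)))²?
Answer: 59054832144/2209 ≈ 2.6734e+7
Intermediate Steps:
u = -118/47 (u = 118*(-1/47) = -118/47 ≈ -2.5106)
W(T, J) = 49 (W(T, J) = (-4 - 3)² = (-7)² = 49)
((u - 115)*(W(3, 7) + (-2*0 - 5)))² = ((-118/47 - 115)*(49 + (-2*0 - 5)))² = (-5523*(49 + (0 - 5))/47)² = (-5523*(49 - 5)/47)² = (-5523/47*44)² = (-243012/47)² = 59054832144/2209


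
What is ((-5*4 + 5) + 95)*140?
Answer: 11200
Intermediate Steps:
((-5*4 + 5) + 95)*140 = ((-20 + 5) + 95)*140 = (-15 + 95)*140 = 80*140 = 11200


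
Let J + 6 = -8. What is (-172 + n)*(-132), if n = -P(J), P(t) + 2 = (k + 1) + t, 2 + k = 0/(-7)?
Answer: 20460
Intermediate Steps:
k = -2 (k = -2 + 0/(-7) = -2 + 0*(-1/7) = -2 + 0 = -2)
J = -14 (J = -6 - 8 = -14)
P(t) = -3 + t (P(t) = -2 + ((-2 + 1) + t) = -2 + (-1 + t) = -3 + t)
n = 17 (n = -(-3 - 14) = -1*(-17) = 17)
(-172 + n)*(-132) = (-172 + 17)*(-132) = -155*(-132) = 20460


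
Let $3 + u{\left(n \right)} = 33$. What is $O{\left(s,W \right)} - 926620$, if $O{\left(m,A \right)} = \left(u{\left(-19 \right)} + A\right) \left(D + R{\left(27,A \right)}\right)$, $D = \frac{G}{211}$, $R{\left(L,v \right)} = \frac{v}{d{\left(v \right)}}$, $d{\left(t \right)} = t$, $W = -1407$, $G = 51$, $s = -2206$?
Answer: $- \frac{195877594}{211} \approx -9.2833 \cdot 10^{5}$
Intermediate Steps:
$u{\left(n \right)} = 30$ ($u{\left(n \right)} = -3 + 33 = 30$)
$R{\left(L,v \right)} = 1$ ($R{\left(L,v \right)} = \frac{v}{v} = 1$)
$D = \frac{51}{211} \approx 0.24171$
$O{\left(m,A \right)} = \frac{7860}{211} + \frac{262 A}{211}$ ($O{\left(m,A \right)} = \left(30 + A\right) \left(\frac{51}{211} + 1\right) = \left(30 + A\right) \frac{262}{211} = \frac{7860}{211} + \frac{262 A}{211}$)
$O{\left(s,W \right)} - 926620 = \left(\frac{7860}{211} + \frac{262}{211} \left(-1407\right)\right) - 926620 = \left(\frac{7860}{211} - \frac{368634}{211}\right) - 926620 = - \frac{360774}{211} - 926620 = - \frac{195877594}{211}$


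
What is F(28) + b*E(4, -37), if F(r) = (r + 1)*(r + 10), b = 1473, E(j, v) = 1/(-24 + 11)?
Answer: 12853/13 ≈ 988.69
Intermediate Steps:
E(j, v) = -1/13 (E(j, v) = 1/(-13) = -1/13)
F(r) = (1 + r)*(10 + r)
F(28) + b*E(4, -37) = (10 + 28**2 + 11*28) + 1473*(-1/13) = (10 + 784 + 308) - 1473/13 = 1102 - 1473/13 = 12853/13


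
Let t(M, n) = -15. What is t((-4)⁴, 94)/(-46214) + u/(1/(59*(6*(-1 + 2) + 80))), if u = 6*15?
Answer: 21104085255/46214 ≈ 4.5666e+5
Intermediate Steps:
u = 90
t((-4)⁴, 94)/(-46214) + u/(1/(59*(6*(-1 + 2) + 80))) = -15/(-46214) + 90/(1/(59*(6*(-1 + 2) + 80))) = -15*(-1/46214) + 90/(1/(59*(6*1 + 80))) = 15/46214 + 90/(1/(59*(6 + 80))) = 15/46214 + 90/(1/(59*86)) = 15/46214 + 90/(1/5074) = 15/46214 + 90*5074 = 15/46214 + 456660 = 21104085255/46214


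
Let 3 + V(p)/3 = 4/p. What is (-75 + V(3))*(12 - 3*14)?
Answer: 2400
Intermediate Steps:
V(p) = -9 + 12/p (V(p) = -9 + 3*(4/p) = -9 + 12/p)
(-75 + V(3))*(12 - 3*14) = (-75 + (-9 + 12/3))*(12 - 3*14) = (-75 + (-9 + 12*(1/3)))*(12 - 42) = (-75 + (-9 + 4))*(-30) = (-75 - 5)*(-30) = -80*(-30) = 2400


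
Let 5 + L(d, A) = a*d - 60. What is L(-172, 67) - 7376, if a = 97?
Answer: -24125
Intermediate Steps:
L(d, A) = -65 + 97*d (L(d, A) = -5 + (97*d - 60) = -5 + (-60 + 97*d) = -65 + 97*d)
L(-172, 67) - 7376 = (-65 + 97*(-172)) - 7376 = (-65 - 16684) - 7376 = -16749 - 7376 = -24125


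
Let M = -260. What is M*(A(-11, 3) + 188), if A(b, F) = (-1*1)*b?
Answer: -51740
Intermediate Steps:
A(b, F) = -b
M*(A(-11, 3) + 188) = -260*(-1*(-11) + 188) = -260*(11 + 188) = -260*199 = -51740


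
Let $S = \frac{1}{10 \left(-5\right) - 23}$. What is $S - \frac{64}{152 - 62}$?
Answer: $- \frac{2381}{3285} \approx -0.72481$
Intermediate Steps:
$S = - \frac{1}{73}$ ($S = \frac{1}{-50 - 23} = \frac{1}{-73} = - \frac{1}{73} \approx -0.013699$)
$S - \frac{64}{152 - 62} = - \frac{1}{73} - \frac{64}{152 - 62} = - \frac{1}{73} - \frac{64}{90} = - \frac{1}{73} - \frac{32}{45} = - \frac{2381}{3285}$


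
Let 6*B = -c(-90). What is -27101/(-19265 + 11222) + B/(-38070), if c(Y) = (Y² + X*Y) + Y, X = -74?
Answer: 23364449/6804378 ≈ 3.4337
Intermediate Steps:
c(Y) = Y² - 73*Y (c(Y) = (Y² - 74*Y) + Y = Y² - 73*Y)
B = -2445 (B = (-(-90)*(-73 - 90))/6 = (-(-90)*(-163))/6 = (-1*14670)/6 = (⅙)*(-14670) = -2445)
-27101/(-19265 + 11222) + B/(-38070) = -27101/(-19265 + 11222) - 2445/(-38070) = -27101/(-8043) - 2445*(-1/38070) = -27101*(-1/8043) + 163/2538 = 27101/8043 + 163/2538 = 23364449/6804378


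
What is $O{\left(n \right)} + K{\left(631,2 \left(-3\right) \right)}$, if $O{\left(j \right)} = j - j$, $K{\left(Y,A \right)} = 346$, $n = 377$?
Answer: $346$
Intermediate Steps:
$O{\left(j \right)} = 0$
$O{\left(n \right)} + K{\left(631,2 \left(-3\right) \right)} = 0 + 346 = 346$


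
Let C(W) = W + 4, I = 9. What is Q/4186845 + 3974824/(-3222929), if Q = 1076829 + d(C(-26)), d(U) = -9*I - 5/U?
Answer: -289777155863891/296865891718110 ≈ -0.97612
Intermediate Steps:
C(W) = 4 + W
d(U) = -81 - 5/U (d(U) = -9*9 - 5/U = -81 - 5/U)
Q = 23688461/22 (Q = 1076829 + (-81 - 5/(4 - 26)) = 1076829 + (-81 - 5/(-22)) = 1076829 + (-81 - 5*(-1/22)) = 1076829 + (-81 + 5/22) = 1076829 - 1777/22 = 23688461/22 ≈ 1.0767e+6)
Q/4186845 + 3974824/(-3222929) = (23688461/22)/4186845 + 3974824/(-3222929) = (23688461/22)*(1/4186845) + 3974824*(-1/3222929) = 23688461/92110590 - 3974824/3222929 = -289777155863891/296865891718110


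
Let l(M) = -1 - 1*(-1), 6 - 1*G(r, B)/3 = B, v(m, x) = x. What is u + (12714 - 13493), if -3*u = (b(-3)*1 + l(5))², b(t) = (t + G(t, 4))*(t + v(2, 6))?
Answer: -806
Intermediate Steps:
G(r, B) = 18 - 3*B
b(t) = (6 + t)² (b(t) = (t + (18 - 3*4))*(t + 6) = (t + (18 - 12))*(6 + t) = (t + 6)*(6 + t) = (6 + t)*(6 + t) = (6 + t)²)
l(M) = 0 (l(M) = -1 + 1 = 0)
u = -27 (u = -((36 + (-3)² + 12*(-3))*1 + 0)²/3 = -((36 + 9 - 36)*1 + 0)²/3 = -(9*1 + 0)²/3 = -(9 + 0)²/3 = -⅓*9² = -⅓*81 = -27)
u + (12714 - 13493) = -27 + (12714 - 13493) = -27 - 779 = -806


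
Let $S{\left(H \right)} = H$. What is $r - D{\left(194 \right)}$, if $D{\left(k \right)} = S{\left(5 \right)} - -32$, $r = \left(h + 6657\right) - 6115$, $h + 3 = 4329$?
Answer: $4831$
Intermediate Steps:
$h = 4326$ ($h = -3 + 4329 = 4326$)
$r = 4868$ ($r = \left(4326 + 6657\right) - 6115 = 10983 - 6115 = 4868$)
$D{\left(k \right)} = 37$ ($D{\left(k \right)} = 5 - -32 = 5 + 32 = 37$)
$r - D{\left(194 \right)} = 4868 - 37 = 4831$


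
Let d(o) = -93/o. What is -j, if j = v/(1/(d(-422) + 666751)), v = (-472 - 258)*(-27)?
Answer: -2772891642825/211 ≈ -1.3142e+10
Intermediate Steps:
v = 19710 (v = -730*(-27) = 19710)
j = 2772891642825/211 (j = 19710/(1/(-93/(-422) + 666751)) = 19710/(1/(-93*(-1/422) + 666751)) = 19710/(1/(93/422 + 666751)) = 19710/(1/(281369015/422)) = 19710/(422/281369015) = 19710*(281369015/422) = 2772891642825/211 ≈ 1.3142e+10)
-j = -1*2772891642825/211 = -2772891642825/211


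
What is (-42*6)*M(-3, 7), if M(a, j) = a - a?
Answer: 0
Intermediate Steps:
M(a, j) = 0
(-42*6)*M(-3, 7) = -42*6*0 = -252*0 = 0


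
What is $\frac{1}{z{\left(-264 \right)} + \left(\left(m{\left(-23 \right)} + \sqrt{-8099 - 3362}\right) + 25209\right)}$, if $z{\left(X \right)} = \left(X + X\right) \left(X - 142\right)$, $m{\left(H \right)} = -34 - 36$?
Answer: $\frac{239507}{57363614510} - \frac{i \sqrt{11461}}{57363614510} \approx 4.1752 \cdot 10^{-6} - 1.8663 \cdot 10^{-9} i$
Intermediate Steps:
$m{\left(H \right)} = -70$
$z{\left(X \right)} = 2 X \left(-142 + X\right)$
$\frac{1}{z{\left(-264 \right)} + \left(\left(m{\left(-23 \right)} + \sqrt{-8099 - 3362}\right) + 25209\right)} = \frac{1}{2 \left(-264\right) \left(-142 - 264\right) + \left(\left(-70 + \sqrt{-8099 - 3362}\right) + 25209\right)} = \frac{1}{2 \left(-264\right) \left(-406\right) + \left(\left(-70 + \sqrt{-11461}\right) + 25209\right)} = \frac{1}{214368 + \left(\left(-70 + i \sqrt{11461}\right) + 25209\right)} = \frac{1}{214368 + \left(25139 + i \sqrt{11461}\right)} = \frac{1}{239507 + i \sqrt{11461}}$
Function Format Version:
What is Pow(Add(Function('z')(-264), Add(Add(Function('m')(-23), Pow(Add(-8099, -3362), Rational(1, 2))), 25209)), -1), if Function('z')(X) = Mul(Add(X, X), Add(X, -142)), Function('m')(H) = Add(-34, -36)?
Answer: Add(Rational(239507, 57363614510), Mul(Rational(-1, 57363614510), I, Pow(11461, Rational(1, 2)))) ≈ Add(4.1752e-6, Mul(-1.8663e-9, I))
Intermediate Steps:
Function('m')(H) = -70
Function('z')(X) = Mul(2, X, Add(-142, X)) (Function('z')(X) = Mul(Mul(2, X), Add(-142, X)) = Mul(2, X, Add(-142, X)))
Pow(Add(Function('z')(-264), Add(Add(Function('m')(-23), Pow(Add(-8099, -3362), Rational(1, 2))), 25209)), -1) = Pow(Add(Mul(2, -264, Add(-142, -264)), Add(Add(-70, Pow(Add(-8099, -3362), Rational(1, 2))), 25209)), -1) = Pow(Add(Mul(2, -264, -406), Add(Add(-70, Pow(-11461, Rational(1, 2))), 25209)), -1) = Pow(Add(214368, Add(Add(-70, Mul(I, Pow(11461, Rational(1, 2)))), 25209)), -1) = Pow(Add(214368, Add(25139, Mul(I, Pow(11461, Rational(1, 2))))), -1) = Pow(Add(239507, Mul(I, Pow(11461, Rational(1, 2)))), -1)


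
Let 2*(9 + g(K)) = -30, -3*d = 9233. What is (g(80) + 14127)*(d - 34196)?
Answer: -525670521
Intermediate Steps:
d = -9233/3 (d = -⅓*9233 = -9233/3 ≈ -3077.7)
g(K) = -24 (g(K) = -9 + (½)*(-30) = -9 - 15 = -24)
(g(80) + 14127)*(d - 34196) = (-24 + 14127)*(-9233/3 - 34196) = 14103*(-111821/3) = -525670521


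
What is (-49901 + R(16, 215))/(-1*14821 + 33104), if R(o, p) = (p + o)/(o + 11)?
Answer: -449032/164547 ≈ -2.7289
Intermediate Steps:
R(o, p) = (o + p)/(11 + o)
(-49901 + R(16, 215))/(-1*14821 + 33104) = (-49901 + (16 + 215)/(11 + 16))/(-1*14821 + 33104) = (-49901 + 231/27)/(-14821 + 33104) = (-49901 + (1/27)*231)/18283 = (-49901 + 77/9)*(1/18283) = -449032/9*1/18283 = -449032/164547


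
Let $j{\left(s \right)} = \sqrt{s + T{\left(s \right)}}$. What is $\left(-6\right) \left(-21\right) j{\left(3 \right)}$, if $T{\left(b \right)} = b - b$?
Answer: $126 \sqrt{3} \approx 218.24$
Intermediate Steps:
$T{\left(b \right)} = 0$
$j{\left(s \right)} = \sqrt{s}$ ($j{\left(s \right)} = \sqrt{s + 0} = \sqrt{s}$)
$\left(-6\right) \left(-21\right) j{\left(3 \right)} = \left(-6\right) \left(-21\right) \sqrt{3} = 126 \sqrt{3}$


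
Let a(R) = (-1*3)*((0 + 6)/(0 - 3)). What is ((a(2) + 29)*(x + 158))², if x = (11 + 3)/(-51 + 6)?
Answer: 2467307584/81 ≈ 3.0461e+7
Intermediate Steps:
x = -14/45 (x = 14/(-45) = 14*(-1/45) = -14/45 ≈ -0.31111)
a(R) = 6 (a(R) = -18/(-3) = -18*(-1)/3 = -3*(-2) = 6)
((a(2) + 29)*(x + 158))² = ((6 + 29)*(-14/45 + 158))² = (35*(7096/45))² = (49672/9)² = 2467307584/81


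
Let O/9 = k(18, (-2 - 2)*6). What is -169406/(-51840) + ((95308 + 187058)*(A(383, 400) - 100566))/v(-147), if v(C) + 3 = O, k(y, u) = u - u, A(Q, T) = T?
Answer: 244369204696543/25920 ≈ 9.4278e+9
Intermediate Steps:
k(y, u) = 0
O = 0 (O = 9*0 = 0)
v(C) = -3 (v(C) = -3 + 0 = -3)
-169406/(-51840) + ((95308 + 187058)*(A(383, 400) - 100566))/v(-147) = -169406/(-51840) + ((95308 + 187058)*(400 - 100566))/(-3) = -169406*(-1/51840) + (282366*(-100166))*(-⅓) = 84703/25920 - 28283472756*(-⅓) = 84703/25920 + 9427824252 = 244369204696543/25920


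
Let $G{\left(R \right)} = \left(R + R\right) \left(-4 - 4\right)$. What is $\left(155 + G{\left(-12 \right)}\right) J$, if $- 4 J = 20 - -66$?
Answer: $- \frac{14921}{2} \approx -7460.5$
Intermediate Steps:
$J = - \frac{43}{2}$ ($J = - \frac{20 - -66}{4} = - \frac{20 + 66}{4} = \left(- \frac{1}{4}\right) 86 = - \frac{43}{2} \approx -21.5$)
$G{\left(R \right)} = - 16 R$ ($G{\left(R \right)} = 2 R \left(-8\right) = - 16 R$)
$\left(155 + G{\left(-12 \right)}\right) J = \left(155 - -192\right) \left(- \frac{43}{2}\right) = \left(155 + 192\right) \left(- \frac{43}{2}\right) = 347 \left(- \frac{43}{2}\right) = - \frac{14921}{2}$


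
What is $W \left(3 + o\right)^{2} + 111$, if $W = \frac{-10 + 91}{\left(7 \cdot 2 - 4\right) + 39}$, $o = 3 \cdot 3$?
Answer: $\frac{17103}{49} \approx 349.04$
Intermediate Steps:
$o = 9$
$W = \frac{81}{49}$ ($W = \frac{81}{\left(14 - 4\right) + 39} = \frac{81}{10 + 39} = \frac{81}{49} \approx 1.6531$)
$W \left(3 + o\right)^{2} + 111 = \frac{81 \left(3 + 9\right)^{2}}{49} + 111 = \frac{81 \cdot 12^{2}}{49} + 111 = \frac{81}{49} \cdot 144 + 111 = \frac{11664}{49} + 111 = \frac{17103}{49}$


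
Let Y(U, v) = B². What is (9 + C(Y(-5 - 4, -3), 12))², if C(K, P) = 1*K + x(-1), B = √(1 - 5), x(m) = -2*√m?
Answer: 21 - 20*I ≈ 21.0 - 20.0*I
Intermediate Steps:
B = 2*I (B = √(-4) = 2*I ≈ 2.0*I)
Y(U, v) = -4 (Y(U, v) = (2*I)² = -4)
C(K, P) = K - 2*I (C(K, P) = 1*K - 2*I = K - 2*I)
(9 + C(Y(-5 - 4, -3), 12))² = (9 + (-4 - 2*I))² = (5 - 2*I)²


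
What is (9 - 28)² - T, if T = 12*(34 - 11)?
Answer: 85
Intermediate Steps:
T = 276 (T = 12*23 = 276)
(9 - 28)² - T = (9 - 28)² - 1*276 = (-19)² - 276 = 361 - 276 = 85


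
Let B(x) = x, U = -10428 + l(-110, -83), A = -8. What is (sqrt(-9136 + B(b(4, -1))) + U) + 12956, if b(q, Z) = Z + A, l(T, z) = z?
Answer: 2445 + I*sqrt(9145) ≈ 2445.0 + 95.63*I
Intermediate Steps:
b(q, Z) = -8 + Z (b(q, Z) = Z - 8 = -8 + Z)
U = -10511 (U = -10428 - 83 = -10511)
(sqrt(-9136 + B(b(4, -1))) + U) + 12956 = (sqrt(-9136 + (-8 - 1)) - 10511) + 12956 = (sqrt(-9136 - 9) - 10511) + 12956 = (sqrt(-9145) - 10511) + 12956 = (I*sqrt(9145) - 10511) + 12956 = (-10511 + I*sqrt(9145)) + 12956 = 2445 + I*sqrt(9145)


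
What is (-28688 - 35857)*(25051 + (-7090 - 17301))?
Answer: -42599700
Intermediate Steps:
(-28688 - 35857)*(25051 + (-7090 - 17301)) = -64545*(25051 - 24391) = -64545*660 = -42599700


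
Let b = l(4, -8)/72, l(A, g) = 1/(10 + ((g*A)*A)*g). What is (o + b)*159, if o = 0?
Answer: 53/24816 ≈ 0.0021357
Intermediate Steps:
l(A, g) = 1/(10 + A**2*g**2) (l(A, g) = 1/(10 + ((A*g)*A)*g) = 1/(10 + (g*A**2)*g) = 1/(10 + A**2*g**2))
b = 1/74448 (b = 1/((10 + 4**2*(-8)**2)*72) = (1/72)/(10 + 16*64) = (1/72)/(10 + 1024) = (1/72)/1034 = (1/1034)*(1/72) = 1/74448 ≈ 1.3432e-5)
(o + b)*159 = (0 + 1/74448)*159 = (1/74448)*159 = 53/24816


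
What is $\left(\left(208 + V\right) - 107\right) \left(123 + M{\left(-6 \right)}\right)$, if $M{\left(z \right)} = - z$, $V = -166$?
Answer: $-8385$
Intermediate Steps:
$\left(\left(208 + V\right) - 107\right) \left(123 + M{\left(-6 \right)}\right) = \left(\left(208 - 166\right) - 107\right) \left(123 - -6\right) = \left(42 - 107\right) \left(123 + 6\right) = \left(-65\right) 129 = -8385$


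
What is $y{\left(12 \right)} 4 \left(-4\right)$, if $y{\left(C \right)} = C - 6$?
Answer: $-96$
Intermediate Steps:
$y{\left(C \right)} = -6 + C$
$y{\left(12 \right)} 4 \left(-4\right) = \left(-6 + 12\right) 4 \left(-4\right) = 6 \left(-16\right) = -96$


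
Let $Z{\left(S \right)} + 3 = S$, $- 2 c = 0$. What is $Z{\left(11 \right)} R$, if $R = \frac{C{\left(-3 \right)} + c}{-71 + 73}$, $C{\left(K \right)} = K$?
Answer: $-12$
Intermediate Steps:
$c = 0$ ($c = \left(- \frac{1}{2}\right) 0 = 0$)
$Z{\left(S \right)} = -3 + S$
$R = - \frac{3}{2}$ ($R = \frac{-3 + 0}{-71 + 73} = - \frac{3}{2} \approx -1.5$)
$Z{\left(11 \right)} R = \left(-3 + 11\right) \left(- \frac{3}{2}\right) = 8 \left(- \frac{3}{2}\right) = -12$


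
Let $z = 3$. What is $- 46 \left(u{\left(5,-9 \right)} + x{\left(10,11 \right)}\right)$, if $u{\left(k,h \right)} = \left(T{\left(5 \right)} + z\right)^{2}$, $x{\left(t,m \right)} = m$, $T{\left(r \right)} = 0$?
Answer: $-920$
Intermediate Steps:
$u{\left(k,h \right)} = 9$ ($u{\left(k,h \right)} = \left(0 + 3\right)^{2} = 3^{2} = 9$)
$- 46 \left(u{\left(5,-9 \right)} + x{\left(10,11 \right)}\right) = - 46 \left(9 + 11\right) = - 46 \cdot 20 = \left(-1\right) 920 = -920$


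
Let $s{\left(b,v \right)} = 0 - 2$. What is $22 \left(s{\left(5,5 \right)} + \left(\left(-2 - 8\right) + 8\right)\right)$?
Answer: $-88$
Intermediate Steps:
$s{\left(b,v \right)} = -2$
$22 \left(s{\left(5,5 \right)} + \left(\left(-2 - 8\right) + 8\right)\right) = 22 \left(-2 + \left(\left(-2 - 8\right) + 8\right)\right) = 22 \left(-2 + \left(-10 + 8\right)\right) = 22 \left(-2 - 2\right) = 22 \left(-4\right) = -88$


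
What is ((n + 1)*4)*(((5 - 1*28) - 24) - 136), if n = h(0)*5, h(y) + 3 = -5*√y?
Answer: 10248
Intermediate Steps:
h(y) = -3 - 5*√y
n = -15 (n = (-3 - 5*√0)*5 = (-3 - 5*0)*5 = (-3 + 0)*5 = -3*5 = -15)
((n + 1)*4)*(((5 - 1*28) - 24) - 136) = ((-15 + 1)*4)*(((5 - 1*28) - 24) - 136) = (-14*4)*(((5 - 28) - 24) - 136) = -56*((-23 - 24) - 136) = -56*(-47 - 136) = -56*(-183) = 10248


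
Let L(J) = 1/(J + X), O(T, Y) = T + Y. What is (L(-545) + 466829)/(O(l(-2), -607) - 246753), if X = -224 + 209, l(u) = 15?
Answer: -261424239/138513200 ≈ -1.8874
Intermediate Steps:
X = -15
L(J) = 1/(-15 + J) (L(J) = 1/(J - 15) = 1/(-15 + J))
(L(-545) + 466829)/(O(l(-2), -607) - 246753) = (1/(-15 - 545) + 466829)/((15 - 607) - 246753) = (1/(-560) + 466829)/(-592 - 246753) = (-1/560 + 466829)/(-247345) = (261424239/560)*(-1/247345) = -261424239/138513200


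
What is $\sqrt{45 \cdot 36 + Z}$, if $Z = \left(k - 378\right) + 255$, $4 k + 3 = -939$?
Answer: $\frac{29 \sqrt{6}}{2} \approx 35.518$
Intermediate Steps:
$k = - \frac{471}{2}$ ($k = - \frac{3}{4} + \frac{1}{4} \left(-939\right) = - \frac{3}{4} - \frac{939}{4} = - \frac{471}{2} \approx -235.5$)
$Z = - \frac{717}{2}$ ($Z = \left(- \frac{471}{2} - 378\right) + 255 = - \frac{1227}{2} + 255 = - \frac{717}{2} \approx -358.5$)
$\sqrt{45 \cdot 36 + Z} = \sqrt{45 \cdot 36 - \frac{717}{2}} = \sqrt{1620 - \frac{717}{2}} = \sqrt{\frac{2523}{2}} = \frac{29 \sqrt{6}}{2}$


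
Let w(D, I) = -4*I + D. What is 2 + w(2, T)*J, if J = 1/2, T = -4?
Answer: 11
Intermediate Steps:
J = ½ ≈ 0.50000
w(D, I) = D - 4*I
2 + w(2, T)*J = 2 + (2 - 4*(-4))*(½) = 2 + (2 + 16)*(½) = 2 + 18*(½) = 2 + 9 = 11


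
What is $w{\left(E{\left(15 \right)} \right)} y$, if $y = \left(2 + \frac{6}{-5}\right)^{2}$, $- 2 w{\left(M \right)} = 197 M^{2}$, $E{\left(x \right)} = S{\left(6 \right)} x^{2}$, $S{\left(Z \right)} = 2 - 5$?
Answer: $-28722600$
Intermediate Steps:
$S{\left(Z \right)} = -3$ ($S{\left(Z \right)} = 2 - 5 = -3$)
$E{\left(x \right)} = - 3 x^{2}$
$w{\left(M \right)} = - \frac{197 M^{2}}{2}$
$y = \frac{16}{25}$ ($y = \left(2 + 6 \left(- \frac{1}{5}\right)\right)^{2} = \left(2 - \frac{6}{5}\right)^{2} = \left(\frac{4}{5}\right)^{2} = \frac{16}{25} \approx 0.64$)
$w{\left(E{\left(15 \right)} \right)} y = - \frac{197 \left(- 3 \cdot 15^{2}\right)^{2}}{2} \cdot \frac{16}{25} = - \frac{197 \left(\left(-3\right) 225\right)^{2}}{2} \cdot \frac{16}{25} = - \frac{197 \left(-675\right)^{2}}{2} \cdot \frac{16}{25} = \left(- \frac{197}{2}\right) 455625 \cdot \frac{16}{25} = \left(- \frac{89758125}{2}\right) \frac{16}{25} = -28722600$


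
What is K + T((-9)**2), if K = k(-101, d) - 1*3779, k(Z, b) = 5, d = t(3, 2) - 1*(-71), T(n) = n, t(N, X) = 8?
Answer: -3693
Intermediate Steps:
d = 79 (d = 8 - 1*(-71) = 8 + 71 = 79)
K = -3774 (K = 5 - 1*3779 = 5 - 3779 = -3774)
K + T((-9)**2) = -3774 + (-9)**2 = -3774 + 81 = -3693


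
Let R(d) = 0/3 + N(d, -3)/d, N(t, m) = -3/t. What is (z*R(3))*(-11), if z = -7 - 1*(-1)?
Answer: -22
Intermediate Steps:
z = -6 (z = -7 + 1 = -6)
R(d) = -3/d² (R(d) = 0/3 + (-3/d)/d = 0*(⅓) - 3/d² = 0 - 3/d² = -3/d²)
(z*R(3))*(-11) = -(-18)/3²*(-11) = -(-18)/9*(-11) = -6*(-⅓)*(-11) = 2*(-11) = -22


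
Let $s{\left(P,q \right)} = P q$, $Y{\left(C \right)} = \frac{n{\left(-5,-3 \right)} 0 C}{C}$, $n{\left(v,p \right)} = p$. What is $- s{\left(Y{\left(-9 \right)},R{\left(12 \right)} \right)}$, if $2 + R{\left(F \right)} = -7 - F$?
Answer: $0$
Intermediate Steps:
$R{\left(F \right)} = -9 - F$ ($R{\left(F \right)} = -2 - \left(7 + F\right) = -9 - F$)
$Y{\left(C \right)} = 0$ ($Y{\left(C \right)} = \frac{\left(-3\right) 0 C}{C} = \frac{0 C}{C} = \frac{0}{C} = 0$)
$- s{\left(Y{\left(-9 \right)},R{\left(12 \right)} \right)} = - 0 \left(-9 - 12\right) = - 0 \left(-21\right) = \left(-1\right) 0 = 0$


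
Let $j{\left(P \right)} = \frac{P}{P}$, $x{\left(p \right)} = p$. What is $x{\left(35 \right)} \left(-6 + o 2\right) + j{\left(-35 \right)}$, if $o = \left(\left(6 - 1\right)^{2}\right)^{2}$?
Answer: $43541$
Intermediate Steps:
$o = 625$ ($o = \left(5^{2}\right)^{2} = 25^{2} = 625$)
$j{\left(P \right)} = 1$
$x{\left(35 \right)} \left(-6 + o 2\right) + j{\left(-35 \right)} = 35 \left(-6 + 625 \cdot 2\right) + 1 = 35 \left(-6 + 1250\right) + 1 = 35 \cdot 1244 + 1 = 43540 + 1 = 43541$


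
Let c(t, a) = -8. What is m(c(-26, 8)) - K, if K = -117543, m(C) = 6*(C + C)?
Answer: 117447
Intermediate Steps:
m(C) = 12*C (m(C) = 6*(2*C) = 12*C)
m(c(-26, 8)) - K = 12*(-8) - 1*(-117543) = -96 + 117543 = 117447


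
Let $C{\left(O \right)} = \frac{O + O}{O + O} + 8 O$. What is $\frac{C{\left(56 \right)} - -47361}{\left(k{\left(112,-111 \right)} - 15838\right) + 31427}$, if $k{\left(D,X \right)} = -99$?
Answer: $\frac{4781}{1549} \approx 3.0865$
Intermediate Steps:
$C{\left(O \right)} = 1 + 8 O$ ($C{\left(O \right)} = \frac{2 O}{2 O} + 8 O = 2 O \frac{1}{2 O} + 8 O = 1 + 8 O$)
$\frac{C{\left(56 \right)} - -47361}{\left(k{\left(112,-111 \right)} - 15838\right) + 31427} = \frac{\left(1 + 8 \cdot 56\right) - -47361}{\left(-99 - 15838\right) + 31427} = \frac{\left(1 + 448\right) + 47361}{\left(-99 - 15838\right) + 31427} = \frac{449 + 47361}{-15937 + 31427} = \frac{47810}{15490} = 47810 \cdot \frac{1}{15490} = \frac{4781}{1549}$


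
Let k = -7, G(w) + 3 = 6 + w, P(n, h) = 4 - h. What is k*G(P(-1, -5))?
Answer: -84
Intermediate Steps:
G(w) = 3 + w (G(w) = -3 + (6 + w) = 3 + w)
k*G(P(-1, -5)) = -7*(3 + (4 - 1*(-5))) = -7*(3 + (4 + 5)) = -7*(3 + 9) = -7*12 = -84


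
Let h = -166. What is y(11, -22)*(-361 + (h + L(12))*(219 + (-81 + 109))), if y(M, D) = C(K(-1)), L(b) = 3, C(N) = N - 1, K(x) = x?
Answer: 81244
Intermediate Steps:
C(N) = -1 + N
y(M, D) = -2 (y(M, D) = -1 - 1 = -2)
y(11, -22)*(-361 + (h + L(12))*(219 + (-81 + 109))) = -2*(-361 + (-166 + 3)*(219 + (-81 + 109))) = -2*(-361 - 163*(219 + 28)) = -2*(-361 - 163*247) = -2*(-361 - 40261) = -2*(-40622) = 81244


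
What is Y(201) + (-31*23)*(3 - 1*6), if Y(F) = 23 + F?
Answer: 2363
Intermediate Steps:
Y(201) + (-31*23)*(3 - 1*6) = (23 + 201) + (-31*23)*(3 - 1*6) = 224 - 713*(3 - 6) = 224 - 713*(-3) = 224 + 2139 = 2363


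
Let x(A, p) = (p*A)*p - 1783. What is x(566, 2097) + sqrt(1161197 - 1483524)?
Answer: 2488931711 + I*sqrt(322327) ≈ 2.4889e+9 + 567.74*I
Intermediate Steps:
x(A, p) = -1783 + A*p**2 (x(A, p) = (A*p)*p - 1783 = A*p**2 - 1783 = -1783 + A*p**2)
x(566, 2097) + sqrt(1161197 - 1483524) = (-1783 + 566*2097**2) + sqrt(1161197 - 1483524) = (-1783 + 566*4397409) + sqrt(-322327) = (-1783 + 2488933494) + I*sqrt(322327) = 2488931711 + I*sqrt(322327)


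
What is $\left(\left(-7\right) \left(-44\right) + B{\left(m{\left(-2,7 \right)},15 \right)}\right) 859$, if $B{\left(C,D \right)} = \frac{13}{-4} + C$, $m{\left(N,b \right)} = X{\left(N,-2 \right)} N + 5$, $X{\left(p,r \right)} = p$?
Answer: $\frac{1078045}{4} \approx 2.6951 \cdot 10^{5}$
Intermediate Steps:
$m{\left(N,b \right)} = 5 + N^{2}$ ($m{\left(N,b \right)} = N N + 5 = N^{2} + 5 = 5 + N^{2}$)
$B{\left(C,D \right)} = - \frac{13}{4} + C$ ($B{\left(C,D \right)} = 13 \left(- \frac{1}{4}\right) + C = - \frac{13}{4} + C$)
$\left(\left(-7\right) \left(-44\right) + B{\left(m{\left(-2,7 \right)},15 \right)}\right) 859 = \left(\left(-7\right) \left(-44\right) + \left(- \frac{13}{4} + \left(5 + \left(-2\right)^{2}\right)\right)\right) 859 = \left(308 + \left(- \frac{13}{4} + \left(5 + 4\right)\right)\right) 859 = \left(308 + \left(- \frac{13}{4} + 9\right)\right) 859 = \left(308 + \frac{23}{4}\right) 859 = \frac{1255}{4} \cdot 859 = \frac{1078045}{4}$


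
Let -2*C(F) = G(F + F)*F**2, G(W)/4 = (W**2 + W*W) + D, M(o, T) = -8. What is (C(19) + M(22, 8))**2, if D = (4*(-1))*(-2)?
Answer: 4371946446400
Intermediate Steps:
D = 8 (D = -4*(-2) = 8)
G(W) = 32 + 8*W**2 (G(W) = 4*((W**2 + W*W) + 8) = 4*((W**2 + W**2) + 8) = 4*(2*W**2 + 8) = 4*(8 + 2*W**2) = 32 + 8*W**2)
C(F) = -F**2*(32 + 32*F**2)/2 (C(F) = -(32 + 8*(F + F)**2)*F**2/2 = -(32 + 8*(2*F)**2)*F**2/2 = -(32 + 8*(4*F**2))*F**2/2 = -(32 + 32*F**2)*F**2/2 = -F**2*(32 + 32*F**2)/2)
(C(19) + M(22, 8))**2 = (16*19**2*(-1 - 1*19**2) - 8)**2 = (16*361*(-1 - 1*361) - 8)**2 = (16*361*(-1 - 361) - 8)**2 = (16*361*(-362) - 8)**2 = (-2090912 - 8)**2 = (-2090920)**2 = 4371946446400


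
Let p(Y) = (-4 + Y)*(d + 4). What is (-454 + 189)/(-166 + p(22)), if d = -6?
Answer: 265/202 ≈ 1.3119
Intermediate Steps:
p(Y) = 8 - 2*Y (p(Y) = (-4 + Y)*(-6 + 4) = (-4 + Y)*(-2) = 8 - 2*Y)
(-454 + 189)/(-166 + p(22)) = (-454 + 189)/(-166 + (8 - 2*22)) = -265/(-166 + (8 - 44)) = -265/(-166 - 36) = -265/(-202) = -265*(-1/202) = 265/202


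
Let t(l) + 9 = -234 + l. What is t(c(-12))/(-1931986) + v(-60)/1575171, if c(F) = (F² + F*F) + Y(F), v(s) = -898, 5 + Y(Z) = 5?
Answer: -1805806123/3043208319606 ≈ -0.00059339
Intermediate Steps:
Y(Z) = 0 (Y(Z) = -5 + 5 = 0)
c(F) = 2*F² (c(F) = (F² + F*F) + 0 = (F² + F²) + 0 = 2*F² + 0 = 2*F²)
t(l) = -243 + l (t(l) = -9 + (-234 + l) = -243 + l)
t(c(-12))/(-1931986) + v(-60)/1575171 = (-243 + 2*(-12)²)/(-1931986) - 898/1575171 = (-243 + 2*144)*(-1/1931986) - 898*1/1575171 = (-243 + 288)*(-1/1931986) - 898/1575171 = 45*(-1/1931986) - 898/1575171 = -45/1931986 - 898/1575171 = -1805806123/3043208319606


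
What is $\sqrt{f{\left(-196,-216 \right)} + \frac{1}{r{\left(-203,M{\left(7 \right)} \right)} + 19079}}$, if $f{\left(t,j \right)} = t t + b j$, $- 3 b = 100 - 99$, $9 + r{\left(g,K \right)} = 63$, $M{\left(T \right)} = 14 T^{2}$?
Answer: $\frac{\sqrt{39028717965}}{1007} \approx 196.18$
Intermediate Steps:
$r{\left(g,K \right)} = 54$ ($r{\left(g,K \right)} = -9 + 63 = 54$)
$b = - \frac{1}{3}$ ($b = - \frac{100 - 99}{3} = \left(- \frac{1}{3}\right) 1 = - \frac{1}{3} \approx -0.33333$)
$f{\left(t,j \right)} = t^{2} - \frac{j}{3}$ ($f{\left(t,j \right)} = t t - \frac{j}{3} = t^{2} - \frac{j}{3}$)
$\sqrt{f{\left(-196,-216 \right)} + \frac{1}{r{\left(-203,M{\left(7 \right)} \right)} + 19079}} = \sqrt{\left(\left(-196\right)^{2} - -72\right) + \frac{1}{54 + 19079}} = \sqrt{\left(38416 + 72\right) + \frac{1}{19133}} = \sqrt{38488 + \frac{1}{19133}} = \sqrt{\frac{736390905}{19133}} = \frac{\sqrt{39028717965}}{1007}$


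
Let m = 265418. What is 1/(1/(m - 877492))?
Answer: -612074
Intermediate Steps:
1/(1/(m - 877492)) = 1/(1/(265418 - 877492)) = 1/(1/(-612074)) = 1/(-1/612074) = -612074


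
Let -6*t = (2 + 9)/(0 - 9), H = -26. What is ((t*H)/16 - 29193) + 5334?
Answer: -10307231/432 ≈ -23859.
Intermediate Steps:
t = 11/54 (t = -(2 + 9)/(6*(0 - 9)) = -11/(6*(-9)) = -11*(-1)/(6*9) = -1/6*(-11/9) = 11/54 ≈ 0.20370)
((t*H)/16 - 29193) + 5334 = (((11/54)*(-26))/16 - 29193) + 5334 = (-143/27*1/16 - 29193) + 5334 = (-143/432 - 29193) + 5334 = -12611519/432 + 5334 = -10307231/432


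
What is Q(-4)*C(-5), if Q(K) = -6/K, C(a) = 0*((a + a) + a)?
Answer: 0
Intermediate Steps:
C(a) = 0 (C(a) = 0*(2*a + a) = 0*(3*a) = 0)
Q(-4)*C(-5) = -6/(-4)*0 = -6*(-¼)*0 = (3/2)*0 = 0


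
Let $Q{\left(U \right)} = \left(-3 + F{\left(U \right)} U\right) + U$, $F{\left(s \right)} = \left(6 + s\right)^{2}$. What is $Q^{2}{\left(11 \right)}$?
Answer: $10156969$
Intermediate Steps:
$Q{\left(U \right)} = -3 + U + U \left(6 + U\right)^{2}$ ($Q{\left(U \right)} = \left(-3 + \left(6 + U\right)^{2} U\right) + U = \left(-3 + U \left(6 + U\right)^{2}\right) + U = -3 + U + U \left(6 + U\right)^{2}$)
$Q^{2}{\left(11 \right)} = \left(-3 + 11 + 11 \left(6 + 11\right)^{2}\right)^{2} = \left(-3 + 11 + 11 \cdot 17^{2}\right)^{2} = \left(-3 + 11 + 11 \cdot 289\right)^{2} = \left(-3 + 11 + 3179\right)^{2} = 3187^{2} = 10156969$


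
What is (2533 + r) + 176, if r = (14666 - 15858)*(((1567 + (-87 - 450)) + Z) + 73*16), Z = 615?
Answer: -3350387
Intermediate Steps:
r = -3353096 (r = (14666 - 15858)*(((1567 + (-87 - 450)) + 615) + 73*16) = -1192*(((1567 - 537) + 615) + 1168) = -1192*((1030 + 615) + 1168) = -1192*(1645 + 1168) = -1192*2813 = -3353096)
(2533 + r) + 176 = (2533 - 3353096) + 176 = -3350563 + 176 = -3350387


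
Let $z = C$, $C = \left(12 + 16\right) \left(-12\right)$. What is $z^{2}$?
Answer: $112896$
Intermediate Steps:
$C = -336$ ($C = 28 \left(-12\right) = -336$)
$z = -336$
$z^{2} = \left(-336\right)^{2} = 112896$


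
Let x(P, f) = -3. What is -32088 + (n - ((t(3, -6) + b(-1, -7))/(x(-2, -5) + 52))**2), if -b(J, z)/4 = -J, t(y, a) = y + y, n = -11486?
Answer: -104621178/2401 ≈ -43574.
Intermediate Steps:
t(y, a) = 2*y
b(J, z) = 4*J (b(J, z) = -(-4)*J = 4*J)
-32088 + (n - ((t(3, -6) + b(-1, -7))/(x(-2, -5) + 52))**2) = -32088 + (-11486 - ((2*3 + 4*(-1))/(-3 + 52))**2) = -32088 + (-11486 - ((6 - 4)/49)**2) = -32088 + (-11486 - (2*(1/49))**2) = -32088 + (-11486 - (2/49)**2) = -32088 + (-11486 - 1*4/2401) = -32088 + (-11486 - 4/2401) = -32088 - 27577890/2401 = -104621178/2401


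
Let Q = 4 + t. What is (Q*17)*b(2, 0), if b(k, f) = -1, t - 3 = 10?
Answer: -289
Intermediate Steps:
t = 13 (t = 3 + 10 = 13)
Q = 17 (Q = 4 + 13 = 17)
(Q*17)*b(2, 0) = (17*17)*(-1) = 289*(-1) = -289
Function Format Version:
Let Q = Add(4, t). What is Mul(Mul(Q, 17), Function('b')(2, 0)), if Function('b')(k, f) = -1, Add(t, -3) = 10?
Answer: -289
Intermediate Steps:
t = 13 (t = Add(3, 10) = 13)
Q = 17 (Q = Add(4, 13) = 17)
Mul(Mul(Q, 17), Function('b')(2, 0)) = Mul(Mul(17, 17), -1) = Mul(289, -1) = -289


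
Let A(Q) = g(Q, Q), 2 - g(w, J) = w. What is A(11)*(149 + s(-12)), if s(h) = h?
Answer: -1233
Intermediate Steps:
g(w, J) = 2 - w
A(Q) = 2 - Q
A(11)*(149 + s(-12)) = (2 - 1*11)*(149 - 12) = (2 - 11)*137 = -9*137 = -1233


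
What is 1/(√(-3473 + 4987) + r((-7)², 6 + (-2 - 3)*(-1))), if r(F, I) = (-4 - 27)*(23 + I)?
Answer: -527/554701 - √1514/1109402 ≈ -0.00098513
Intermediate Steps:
r(F, I) = -713 - 31*I (r(F, I) = -31*(23 + I) = -713 - 31*I)
1/(√(-3473 + 4987) + r((-7)², 6 + (-2 - 3)*(-1))) = 1/(√(-3473 + 4987) + (-713 - 31*(6 + (-2 - 3)*(-1)))) = 1/(√1514 + (-713 - 31*(6 - 5*(-1)))) = 1/(√1514 + (-713 - 31*(6 + 5))) = 1/(√1514 + (-713 - 31*11)) = 1/(√1514 + (-713 - 341)) = 1/(√1514 - 1054) = 1/(-1054 + √1514)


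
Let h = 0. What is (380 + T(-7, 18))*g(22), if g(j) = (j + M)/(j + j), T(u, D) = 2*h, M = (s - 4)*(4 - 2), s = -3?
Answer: 760/11 ≈ 69.091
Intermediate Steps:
M = -14 (M = (-3 - 4)*(4 - 2) = -7*2 = -14)
T(u, D) = 0 (T(u, D) = 2*0 = 0)
g(j) = (-14 + j)/(2*j) (g(j) = (j - 14)/(j + j) = (-14 + j)/((2*j)) = (-14 + j)*(1/(2*j)) = (-14 + j)/(2*j))
(380 + T(-7, 18))*g(22) = (380 + 0)*((½)*(-14 + 22)/22) = 380*((½)*(1/22)*8) = 380*(2/11) = 760/11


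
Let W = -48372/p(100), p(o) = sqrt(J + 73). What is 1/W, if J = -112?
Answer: -I*sqrt(39)/48372 ≈ -0.0001291*I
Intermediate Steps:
p(o) = I*sqrt(39) (p(o) = sqrt(-112 + 73) = sqrt(-39) = I*sqrt(39))
W = 16124*I*sqrt(39)/13 (W = -48372*(-I*sqrt(39)/39) = -(-16124)*I*sqrt(39)/13 = 16124*I*sqrt(39)/13 ≈ 7745.7*I)
1/W = 1/(16124*I*sqrt(39)/13) = -I*sqrt(39)/48372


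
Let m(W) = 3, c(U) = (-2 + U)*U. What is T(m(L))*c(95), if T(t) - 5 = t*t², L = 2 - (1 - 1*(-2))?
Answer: 282720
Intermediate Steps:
c(U) = U*(-2 + U)
L = -1 (L = 2 - (1 + 2) = 2 - 1*3 = 2 - 3 = -1)
T(t) = 5 + t³ (T(t) = 5 + t*t² = 5 + t³)
T(m(L))*c(95) = (5 + 3³)*(95*(-2 + 95)) = (5 + 27)*(95*93) = 32*8835 = 282720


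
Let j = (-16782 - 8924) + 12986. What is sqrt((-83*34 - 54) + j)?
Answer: 2*I*sqrt(3899) ≈ 124.88*I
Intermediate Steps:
j = -12720 (j = -25706 + 12986 = -12720)
sqrt((-83*34 - 54) + j) = sqrt((-83*34 - 54) - 12720) = sqrt((-2822 - 54) - 12720) = sqrt(-2876 - 12720) = sqrt(-15596) = 2*I*sqrt(3899)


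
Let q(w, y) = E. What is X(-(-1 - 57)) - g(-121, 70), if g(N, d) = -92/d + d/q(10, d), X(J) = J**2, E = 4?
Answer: 234347/70 ≈ 3347.8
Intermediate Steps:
q(w, y) = 4
g(N, d) = -92/d + d/4
X(-(-1 - 57)) - g(-121, 70) = (-(-1 - 57))**2 - (-92/70 + (1/4)*70) = (-1*(-58))**2 - (-92*1/70 + 35/2) = 58**2 - (-46/35 + 35/2) = 3364 - 1*1133/70 = 3364 - 1133/70 = 234347/70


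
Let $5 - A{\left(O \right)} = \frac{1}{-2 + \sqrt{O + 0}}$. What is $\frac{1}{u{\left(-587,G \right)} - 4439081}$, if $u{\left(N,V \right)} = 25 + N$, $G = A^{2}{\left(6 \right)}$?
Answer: $- \frac{1}{4439643} \approx -2.2524 \cdot 10^{-7}$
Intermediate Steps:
$A{\left(O \right)} = 5 - \frac{1}{-2 + \sqrt{O}}$ ($A{\left(O \right)} = 5 - \frac{1}{-2 + \sqrt{O + 0}} = 5 - \frac{1}{-2 + \sqrt{O}}$)
$G = \frac{\left(-11 + 5 \sqrt{6}\right)^{2}}{\left(-2 + \sqrt{6}\right)^{2}}$ ($G = \left(\frac{-11 + 5 \sqrt{6}}{-2 + \sqrt{6}}\right)^{2} = \frac{\left(-11 + 5 \sqrt{6}\right)^{2}}{\left(-2 + \sqrt{6}\right)^{2}} \approx 7.702$)
$\frac{1}{u{\left(-587,G \right)} - 4439081} = \frac{1}{\left(25 - 587\right) - 4439081} = \frac{1}{-562 - 4439081} = \frac{1}{-4439643} = - \frac{1}{4439643}$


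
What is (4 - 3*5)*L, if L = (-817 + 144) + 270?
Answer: 4433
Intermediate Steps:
L = -403 (L = -673 + 270 = -403)
(4 - 3*5)*L = (4 - 3*5)*(-403) = (4 - 15)*(-403) = -11*(-403) = 4433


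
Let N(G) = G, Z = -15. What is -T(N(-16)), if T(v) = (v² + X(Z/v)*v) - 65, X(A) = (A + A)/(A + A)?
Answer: -175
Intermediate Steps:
X(A) = 1 (X(A) = (2*A)/((2*A)) = (2*A)*(1/(2*A)) = 1)
T(v) = -65 + v + v² (T(v) = (v² + 1*v) - 65 = (v² + v) - 65 = (v + v²) - 65 = -65 + v + v²)
-T(N(-16)) = -(-65 - 16 + (-16)²) = -(-65 - 16 + 256) = -1*175 = -175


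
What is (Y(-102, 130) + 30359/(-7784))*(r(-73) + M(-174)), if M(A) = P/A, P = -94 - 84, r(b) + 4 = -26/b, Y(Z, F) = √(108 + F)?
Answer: 72189365/7062312 - 16645*√238/6351 ≈ -30.211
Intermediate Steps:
r(b) = -4 - 26/b
P = -178
M(A) = -178/A
(Y(-102, 130) + 30359/(-7784))*(r(-73) + M(-174)) = (√(108 + 130) + 30359/(-7784))*((-4 - 26/(-73)) - 178/(-174)) = (√238 + 30359*(-1/7784))*((-4 - 26*(-1/73)) - 178*(-1/174)) = (√238 - 4337/1112)*((-4 + 26/73) + 89/87) = (-4337/1112 + √238)*(-266/73 + 89/87) = (-4337/1112 + √238)*(-16645/6351) = 72189365/7062312 - 16645*√238/6351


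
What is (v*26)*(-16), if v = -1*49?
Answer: 20384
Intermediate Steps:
v = -49
(v*26)*(-16) = -49*26*(-16) = -1274*(-16) = 20384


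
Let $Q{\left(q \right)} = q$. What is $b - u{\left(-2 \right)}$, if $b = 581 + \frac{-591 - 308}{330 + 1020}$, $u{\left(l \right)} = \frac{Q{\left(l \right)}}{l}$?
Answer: $\frac{782101}{1350} \approx 579.33$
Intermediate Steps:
$u{\left(l \right)} = 1$ ($u{\left(l \right)} = \frac{l}{l} = 1$)
$b = \frac{783451}{1350}$ ($b = 581 - \frac{899}{1350} = \frac{783451}{1350} \approx 580.33$)
$b - u{\left(-2 \right)} = \frac{783451}{1350} - 1 = \frac{782101}{1350}$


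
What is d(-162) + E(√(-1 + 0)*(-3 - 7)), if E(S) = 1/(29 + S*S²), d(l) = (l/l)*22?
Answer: 22018531/1000841 - 1000*I/1000841 ≈ 22.0 - 0.00099916*I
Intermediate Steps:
d(l) = 22 (d(l) = 1*22 = 22)
E(S) = 1/(29 + S³)
d(-162) + E(√(-1 + 0)*(-3 - 7)) = 22 + 1/(29 + (√(-1 + 0)*(-3 - 7))³) = 22 + 1/(29 + (√(-1)*(-10))³) = 22 + 1/(29 + (I*(-10))³) = 22 + 1/(29 + (-10*I)³) = 22 + 1/(29 + 1000*I) = 22 + (29 - 1000*I)/1000841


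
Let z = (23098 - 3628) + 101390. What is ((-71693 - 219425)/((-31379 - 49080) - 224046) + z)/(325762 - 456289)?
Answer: -36802765418/39746124135 ≈ -0.92595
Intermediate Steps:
z = 120860 (z = 19470 + 101390 = 120860)
((-71693 - 219425)/((-31379 - 49080) - 224046) + z)/(325762 - 456289) = ((-71693 - 219425)/((-31379 - 49080) - 224046) + 120860)/(325762 - 456289) = (-291118/(-80459 - 224046) + 120860)/(-130527) = (-291118/(-304505) + 120860)*(-1/130527) = (-291118*(-1/304505) + 120860)*(-1/130527) = (291118/304505 + 120860)*(-1/130527) = (36802765418/304505)*(-1/130527) = -36802765418/39746124135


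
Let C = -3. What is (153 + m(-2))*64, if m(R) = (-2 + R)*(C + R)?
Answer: 11072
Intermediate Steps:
m(R) = (-3 + R)*(-2 + R) (m(R) = (-2 + R)*(-3 + R) = (-3 + R)*(-2 + R))
(153 + m(-2))*64 = (153 + (6 + (-2)**2 - 5*(-2)))*64 = (153 + (6 + 4 + 10))*64 = (153 + 20)*64 = 173*64 = 11072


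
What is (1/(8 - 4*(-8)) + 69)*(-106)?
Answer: -146333/20 ≈ -7316.6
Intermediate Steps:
(1/(8 - 4*(-8)) + 69)*(-106) = (1/(8 + 32) + 69)*(-106) = (1/40 + 69)*(-106) = (2761/40)*(-106) = -146333/20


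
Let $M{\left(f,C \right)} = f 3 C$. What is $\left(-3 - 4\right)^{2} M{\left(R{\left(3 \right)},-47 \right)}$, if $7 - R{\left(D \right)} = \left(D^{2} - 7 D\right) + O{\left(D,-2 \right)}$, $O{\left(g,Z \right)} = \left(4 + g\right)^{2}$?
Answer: $207270$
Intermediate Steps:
$R{\left(D \right)} = 7 - D^{2} - \left(4 + D\right)^{2} + 7 D$ ($R{\left(D \right)} = 7 - \left(\left(D^{2} - 7 D\right) + \left(4 + D\right)^{2}\right) = 7 - \left(D^{2} + \left(4 + D\right)^{2} - 7 D\right) = 7 - D^{2} - \left(4 + D\right)^{2} + 7 D$)
$M{\left(f,C \right)} = 3 C f$ ($M{\left(f,C \right)} = 3 f C = 3 C f$)
$\left(-3 - 4\right)^{2} M{\left(R{\left(3 \right)},-47 \right)} = \left(-3 - 4\right)^{2} \cdot 3 \left(-47\right) \left(-9 - 3 - 2 \cdot 3^{2}\right) = \left(-7\right)^{2} \cdot 3 \left(-47\right) \left(-9 - 3 - 18\right) = 49 \cdot 3 \left(-47\right) \left(-9 - 3 - 18\right) = 49 \cdot 3 \left(-47\right) \left(-30\right) = 49 \cdot 4230 = 207270$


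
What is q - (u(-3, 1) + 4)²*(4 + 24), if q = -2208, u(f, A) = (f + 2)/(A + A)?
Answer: -2551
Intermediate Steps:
u(f, A) = (2 + f)/(2*A) (u(f, A) = (2 + f)/((2*A)) = (2 + f)*(1/(2*A)) = (2 + f)/(2*A))
q - (u(-3, 1) + 4)²*(4 + 24) = -2208 - ((½)*(2 - 3)/1 + 4)²*(4 + 24) = -2208 - ((½)*1*(-1) + 4)²*28 = -2208 - (-½ + 4)²*28 = -2208 - (7/2)²*28 = -2208 - 49*28/4 = -2208 - 1*343 = -2208 - 343 = -2551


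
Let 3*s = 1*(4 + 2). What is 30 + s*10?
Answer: 50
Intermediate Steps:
s = 2 (s = (1*(4 + 2))/3 = (1*6)/3 = (⅓)*6 = 2)
30 + s*10 = 30 + 2*10 = 30 + 20 = 50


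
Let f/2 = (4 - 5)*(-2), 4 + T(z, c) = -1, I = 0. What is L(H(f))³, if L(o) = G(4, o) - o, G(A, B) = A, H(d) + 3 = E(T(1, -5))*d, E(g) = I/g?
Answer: 343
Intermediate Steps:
T(z, c) = -5 (T(z, c) = -4 - 1 = -5)
E(g) = 0 (E(g) = 0/g = 0)
f = 4 (f = 2*((4 - 5)*(-2)) = 2*(-1*(-2)) = 2*2 = 4)
H(d) = -3 (H(d) = -3 + 0*d = -3 + 0 = -3)
L(o) = 4 - o
L(H(f))³ = (4 - 1*(-3))³ = (4 + 3)³ = 7³ = 343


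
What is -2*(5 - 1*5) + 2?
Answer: 2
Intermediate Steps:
-2*(5 - 1*5) + 2 = -2*(5 - 5) + 2 = -2*0 + 2 = 0 + 2 = 2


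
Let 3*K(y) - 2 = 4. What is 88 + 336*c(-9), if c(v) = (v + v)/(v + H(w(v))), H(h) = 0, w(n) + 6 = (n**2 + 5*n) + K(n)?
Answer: 760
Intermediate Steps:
K(y) = 2 (K(y) = 2/3 + (1/3)*4 = 2/3 + 4/3 = 2)
w(n) = -4 + n**2 + 5*n (w(n) = -6 + ((n**2 + 5*n) + 2) = -6 + (2 + n**2 + 5*n) = -4 + n**2 + 5*n)
c(v) = 2 (c(v) = (v + v)/(v + 0) = (2*v)/v = 2)
88 + 336*c(-9) = 88 + 336*2 = 88 + 672 = 760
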